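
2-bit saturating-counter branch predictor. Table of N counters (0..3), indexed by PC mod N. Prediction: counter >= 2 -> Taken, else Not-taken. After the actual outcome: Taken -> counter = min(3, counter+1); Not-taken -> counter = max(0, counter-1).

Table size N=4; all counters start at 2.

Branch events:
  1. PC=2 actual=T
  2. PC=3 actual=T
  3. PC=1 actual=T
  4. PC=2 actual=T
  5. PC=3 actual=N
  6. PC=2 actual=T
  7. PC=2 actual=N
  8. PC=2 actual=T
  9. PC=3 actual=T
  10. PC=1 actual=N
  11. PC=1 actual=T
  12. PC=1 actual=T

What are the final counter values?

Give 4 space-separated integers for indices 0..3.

Ev 1: PC=2 idx=2 pred=T actual=T -> ctr[2]=3
Ev 2: PC=3 idx=3 pred=T actual=T -> ctr[3]=3
Ev 3: PC=1 idx=1 pred=T actual=T -> ctr[1]=3
Ev 4: PC=2 idx=2 pred=T actual=T -> ctr[2]=3
Ev 5: PC=3 idx=3 pred=T actual=N -> ctr[3]=2
Ev 6: PC=2 idx=2 pred=T actual=T -> ctr[2]=3
Ev 7: PC=2 idx=2 pred=T actual=N -> ctr[2]=2
Ev 8: PC=2 idx=2 pred=T actual=T -> ctr[2]=3
Ev 9: PC=3 idx=3 pred=T actual=T -> ctr[3]=3
Ev 10: PC=1 idx=1 pred=T actual=N -> ctr[1]=2
Ev 11: PC=1 idx=1 pred=T actual=T -> ctr[1]=3
Ev 12: PC=1 idx=1 pred=T actual=T -> ctr[1]=3

Answer: 2 3 3 3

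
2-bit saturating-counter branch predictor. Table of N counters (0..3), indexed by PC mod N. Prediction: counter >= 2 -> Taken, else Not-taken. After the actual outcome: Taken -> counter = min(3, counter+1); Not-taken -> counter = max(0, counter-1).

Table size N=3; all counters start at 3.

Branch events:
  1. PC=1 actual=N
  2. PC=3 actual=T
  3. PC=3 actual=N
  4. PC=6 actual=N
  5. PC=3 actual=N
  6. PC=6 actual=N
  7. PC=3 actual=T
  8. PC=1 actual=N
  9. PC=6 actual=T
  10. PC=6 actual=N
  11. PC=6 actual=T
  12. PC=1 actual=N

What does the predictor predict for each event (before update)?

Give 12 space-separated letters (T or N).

Ev 1: PC=1 idx=1 pred=T actual=N -> ctr[1]=2
Ev 2: PC=3 idx=0 pred=T actual=T -> ctr[0]=3
Ev 3: PC=3 idx=0 pred=T actual=N -> ctr[0]=2
Ev 4: PC=6 idx=0 pred=T actual=N -> ctr[0]=1
Ev 5: PC=3 idx=0 pred=N actual=N -> ctr[0]=0
Ev 6: PC=6 idx=0 pred=N actual=N -> ctr[0]=0
Ev 7: PC=3 idx=0 pred=N actual=T -> ctr[0]=1
Ev 8: PC=1 idx=1 pred=T actual=N -> ctr[1]=1
Ev 9: PC=6 idx=0 pred=N actual=T -> ctr[0]=2
Ev 10: PC=6 idx=0 pred=T actual=N -> ctr[0]=1
Ev 11: PC=6 idx=0 pred=N actual=T -> ctr[0]=2
Ev 12: PC=1 idx=1 pred=N actual=N -> ctr[1]=0

Answer: T T T T N N N T N T N N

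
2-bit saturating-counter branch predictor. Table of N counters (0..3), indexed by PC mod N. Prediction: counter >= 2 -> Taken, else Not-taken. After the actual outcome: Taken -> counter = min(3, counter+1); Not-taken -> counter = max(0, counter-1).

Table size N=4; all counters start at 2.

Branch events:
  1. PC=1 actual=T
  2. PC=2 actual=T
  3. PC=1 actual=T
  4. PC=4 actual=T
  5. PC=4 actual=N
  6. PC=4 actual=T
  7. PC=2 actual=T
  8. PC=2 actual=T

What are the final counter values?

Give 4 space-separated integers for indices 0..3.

Answer: 3 3 3 2

Derivation:
Ev 1: PC=1 idx=1 pred=T actual=T -> ctr[1]=3
Ev 2: PC=2 idx=2 pred=T actual=T -> ctr[2]=3
Ev 3: PC=1 idx=1 pred=T actual=T -> ctr[1]=3
Ev 4: PC=4 idx=0 pred=T actual=T -> ctr[0]=3
Ev 5: PC=4 idx=0 pred=T actual=N -> ctr[0]=2
Ev 6: PC=4 idx=0 pred=T actual=T -> ctr[0]=3
Ev 7: PC=2 idx=2 pred=T actual=T -> ctr[2]=3
Ev 8: PC=2 idx=2 pred=T actual=T -> ctr[2]=3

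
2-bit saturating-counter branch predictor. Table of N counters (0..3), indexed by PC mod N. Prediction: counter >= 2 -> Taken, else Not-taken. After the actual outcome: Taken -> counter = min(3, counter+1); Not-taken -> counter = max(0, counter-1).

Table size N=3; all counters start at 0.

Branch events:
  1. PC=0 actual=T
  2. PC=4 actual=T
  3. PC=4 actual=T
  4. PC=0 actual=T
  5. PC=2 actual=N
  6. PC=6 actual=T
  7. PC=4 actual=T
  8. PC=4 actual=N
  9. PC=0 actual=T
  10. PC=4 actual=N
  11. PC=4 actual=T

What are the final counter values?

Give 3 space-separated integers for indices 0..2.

Ev 1: PC=0 idx=0 pred=N actual=T -> ctr[0]=1
Ev 2: PC=4 idx=1 pred=N actual=T -> ctr[1]=1
Ev 3: PC=4 idx=1 pred=N actual=T -> ctr[1]=2
Ev 4: PC=0 idx=0 pred=N actual=T -> ctr[0]=2
Ev 5: PC=2 idx=2 pred=N actual=N -> ctr[2]=0
Ev 6: PC=6 idx=0 pred=T actual=T -> ctr[0]=3
Ev 7: PC=4 idx=1 pred=T actual=T -> ctr[1]=3
Ev 8: PC=4 idx=1 pred=T actual=N -> ctr[1]=2
Ev 9: PC=0 idx=0 pred=T actual=T -> ctr[0]=3
Ev 10: PC=4 idx=1 pred=T actual=N -> ctr[1]=1
Ev 11: PC=4 idx=1 pred=N actual=T -> ctr[1]=2

Answer: 3 2 0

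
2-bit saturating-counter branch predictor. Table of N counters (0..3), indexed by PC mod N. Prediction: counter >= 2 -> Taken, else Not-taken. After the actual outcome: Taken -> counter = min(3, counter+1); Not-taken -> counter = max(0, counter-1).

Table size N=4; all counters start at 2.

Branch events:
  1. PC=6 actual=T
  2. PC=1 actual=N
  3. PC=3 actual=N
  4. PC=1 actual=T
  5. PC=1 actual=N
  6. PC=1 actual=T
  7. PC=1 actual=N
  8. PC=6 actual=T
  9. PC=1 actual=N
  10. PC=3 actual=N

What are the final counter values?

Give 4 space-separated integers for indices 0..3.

Ev 1: PC=6 idx=2 pred=T actual=T -> ctr[2]=3
Ev 2: PC=1 idx=1 pred=T actual=N -> ctr[1]=1
Ev 3: PC=3 idx=3 pred=T actual=N -> ctr[3]=1
Ev 4: PC=1 idx=1 pred=N actual=T -> ctr[1]=2
Ev 5: PC=1 idx=1 pred=T actual=N -> ctr[1]=1
Ev 6: PC=1 idx=1 pred=N actual=T -> ctr[1]=2
Ev 7: PC=1 idx=1 pred=T actual=N -> ctr[1]=1
Ev 8: PC=6 idx=2 pred=T actual=T -> ctr[2]=3
Ev 9: PC=1 idx=1 pred=N actual=N -> ctr[1]=0
Ev 10: PC=3 idx=3 pred=N actual=N -> ctr[3]=0

Answer: 2 0 3 0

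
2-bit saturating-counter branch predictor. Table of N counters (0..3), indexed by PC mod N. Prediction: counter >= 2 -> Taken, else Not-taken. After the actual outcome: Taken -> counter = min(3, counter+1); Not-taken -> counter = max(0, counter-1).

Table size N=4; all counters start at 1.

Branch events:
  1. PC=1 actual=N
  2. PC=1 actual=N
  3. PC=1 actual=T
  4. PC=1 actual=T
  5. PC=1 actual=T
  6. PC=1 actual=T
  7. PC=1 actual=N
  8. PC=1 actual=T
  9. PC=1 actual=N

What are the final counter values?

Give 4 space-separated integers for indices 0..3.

Ev 1: PC=1 idx=1 pred=N actual=N -> ctr[1]=0
Ev 2: PC=1 idx=1 pred=N actual=N -> ctr[1]=0
Ev 3: PC=1 idx=1 pred=N actual=T -> ctr[1]=1
Ev 4: PC=1 idx=1 pred=N actual=T -> ctr[1]=2
Ev 5: PC=1 idx=1 pred=T actual=T -> ctr[1]=3
Ev 6: PC=1 idx=1 pred=T actual=T -> ctr[1]=3
Ev 7: PC=1 idx=1 pred=T actual=N -> ctr[1]=2
Ev 8: PC=1 idx=1 pred=T actual=T -> ctr[1]=3
Ev 9: PC=1 idx=1 pred=T actual=N -> ctr[1]=2

Answer: 1 2 1 1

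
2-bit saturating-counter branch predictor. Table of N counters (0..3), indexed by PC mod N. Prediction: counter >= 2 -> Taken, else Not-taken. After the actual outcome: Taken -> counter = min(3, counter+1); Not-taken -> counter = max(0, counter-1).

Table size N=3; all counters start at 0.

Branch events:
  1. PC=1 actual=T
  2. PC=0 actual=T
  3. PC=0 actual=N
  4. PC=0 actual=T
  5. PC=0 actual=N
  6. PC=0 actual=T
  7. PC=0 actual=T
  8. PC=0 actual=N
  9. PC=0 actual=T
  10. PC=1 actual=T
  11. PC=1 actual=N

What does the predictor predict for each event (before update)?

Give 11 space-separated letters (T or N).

Answer: N N N N N N N T N N T

Derivation:
Ev 1: PC=1 idx=1 pred=N actual=T -> ctr[1]=1
Ev 2: PC=0 idx=0 pred=N actual=T -> ctr[0]=1
Ev 3: PC=0 idx=0 pred=N actual=N -> ctr[0]=0
Ev 4: PC=0 idx=0 pred=N actual=T -> ctr[0]=1
Ev 5: PC=0 idx=0 pred=N actual=N -> ctr[0]=0
Ev 6: PC=0 idx=0 pred=N actual=T -> ctr[0]=1
Ev 7: PC=0 idx=0 pred=N actual=T -> ctr[0]=2
Ev 8: PC=0 idx=0 pred=T actual=N -> ctr[0]=1
Ev 9: PC=0 idx=0 pred=N actual=T -> ctr[0]=2
Ev 10: PC=1 idx=1 pred=N actual=T -> ctr[1]=2
Ev 11: PC=1 idx=1 pred=T actual=N -> ctr[1]=1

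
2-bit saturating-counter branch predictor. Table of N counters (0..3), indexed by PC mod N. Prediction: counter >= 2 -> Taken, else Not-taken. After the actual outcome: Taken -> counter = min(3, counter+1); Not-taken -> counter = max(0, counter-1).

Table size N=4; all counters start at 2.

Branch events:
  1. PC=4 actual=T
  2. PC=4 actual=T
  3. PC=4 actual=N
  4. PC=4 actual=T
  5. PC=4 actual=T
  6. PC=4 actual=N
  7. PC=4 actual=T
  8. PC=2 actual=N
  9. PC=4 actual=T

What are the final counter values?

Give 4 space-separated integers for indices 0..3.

Answer: 3 2 1 2

Derivation:
Ev 1: PC=4 idx=0 pred=T actual=T -> ctr[0]=3
Ev 2: PC=4 idx=0 pred=T actual=T -> ctr[0]=3
Ev 3: PC=4 idx=0 pred=T actual=N -> ctr[0]=2
Ev 4: PC=4 idx=0 pred=T actual=T -> ctr[0]=3
Ev 5: PC=4 idx=0 pred=T actual=T -> ctr[0]=3
Ev 6: PC=4 idx=0 pred=T actual=N -> ctr[0]=2
Ev 7: PC=4 idx=0 pred=T actual=T -> ctr[0]=3
Ev 8: PC=2 idx=2 pred=T actual=N -> ctr[2]=1
Ev 9: PC=4 idx=0 pred=T actual=T -> ctr[0]=3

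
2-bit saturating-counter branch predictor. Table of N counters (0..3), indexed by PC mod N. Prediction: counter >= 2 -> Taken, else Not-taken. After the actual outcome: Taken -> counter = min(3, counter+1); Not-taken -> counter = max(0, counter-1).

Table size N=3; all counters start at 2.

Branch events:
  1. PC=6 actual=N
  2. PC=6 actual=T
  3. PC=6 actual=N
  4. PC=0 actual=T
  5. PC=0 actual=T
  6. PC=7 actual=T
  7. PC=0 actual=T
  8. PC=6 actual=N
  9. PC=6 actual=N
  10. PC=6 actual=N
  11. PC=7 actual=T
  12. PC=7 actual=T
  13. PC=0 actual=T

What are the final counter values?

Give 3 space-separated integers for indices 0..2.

Ev 1: PC=6 idx=0 pred=T actual=N -> ctr[0]=1
Ev 2: PC=6 idx=0 pred=N actual=T -> ctr[0]=2
Ev 3: PC=6 idx=0 pred=T actual=N -> ctr[0]=1
Ev 4: PC=0 idx=0 pred=N actual=T -> ctr[0]=2
Ev 5: PC=0 idx=0 pred=T actual=T -> ctr[0]=3
Ev 6: PC=7 idx=1 pred=T actual=T -> ctr[1]=3
Ev 7: PC=0 idx=0 pred=T actual=T -> ctr[0]=3
Ev 8: PC=6 idx=0 pred=T actual=N -> ctr[0]=2
Ev 9: PC=6 idx=0 pred=T actual=N -> ctr[0]=1
Ev 10: PC=6 idx=0 pred=N actual=N -> ctr[0]=0
Ev 11: PC=7 idx=1 pred=T actual=T -> ctr[1]=3
Ev 12: PC=7 idx=1 pred=T actual=T -> ctr[1]=3
Ev 13: PC=0 idx=0 pred=N actual=T -> ctr[0]=1

Answer: 1 3 2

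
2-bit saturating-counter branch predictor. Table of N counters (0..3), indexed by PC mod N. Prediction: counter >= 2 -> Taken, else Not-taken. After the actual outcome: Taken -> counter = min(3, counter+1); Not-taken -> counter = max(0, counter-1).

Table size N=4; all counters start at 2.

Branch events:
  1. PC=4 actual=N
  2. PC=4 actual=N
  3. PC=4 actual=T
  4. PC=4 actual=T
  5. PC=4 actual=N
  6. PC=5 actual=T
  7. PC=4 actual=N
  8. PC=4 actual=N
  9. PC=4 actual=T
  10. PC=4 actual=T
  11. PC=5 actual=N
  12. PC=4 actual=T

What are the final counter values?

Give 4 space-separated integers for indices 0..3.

Answer: 3 2 2 2

Derivation:
Ev 1: PC=4 idx=0 pred=T actual=N -> ctr[0]=1
Ev 2: PC=4 idx=0 pred=N actual=N -> ctr[0]=0
Ev 3: PC=4 idx=0 pred=N actual=T -> ctr[0]=1
Ev 4: PC=4 idx=0 pred=N actual=T -> ctr[0]=2
Ev 5: PC=4 idx=0 pred=T actual=N -> ctr[0]=1
Ev 6: PC=5 idx=1 pred=T actual=T -> ctr[1]=3
Ev 7: PC=4 idx=0 pred=N actual=N -> ctr[0]=0
Ev 8: PC=4 idx=0 pred=N actual=N -> ctr[0]=0
Ev 9: PC=4 idx=0 pred=N actual=T -> ctr[0]=1
Ev 10: PC=4 idx=0 pred=N actual=T -> ctr[0]=2
Ev 11: PC=5 idx=1 pred=T actual=N -> ctr[1]=2
Ev 12: PC=4 idx=0 pred=T actual=T -> ctr[0]=3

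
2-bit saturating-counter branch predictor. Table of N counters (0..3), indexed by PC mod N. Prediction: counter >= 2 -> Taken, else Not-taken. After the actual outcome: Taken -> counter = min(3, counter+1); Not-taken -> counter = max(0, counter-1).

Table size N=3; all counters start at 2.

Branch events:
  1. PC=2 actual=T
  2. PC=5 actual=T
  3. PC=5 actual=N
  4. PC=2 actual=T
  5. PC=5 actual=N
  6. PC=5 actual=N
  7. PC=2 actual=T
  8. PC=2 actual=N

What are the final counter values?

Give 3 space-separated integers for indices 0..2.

Answer: 2 2 1

Derivation:
Ev 1: PC=2 idx=2 pred=T actual=T -> ctr[2]=3
Ev 2: PC=5 idx=2 pred=T actual=T -> ctr[2]=3
Ev 3: PC=5 idx=2 pred=T actual=N -> ctr[2]=2
Ev 4: PC=2 idx=2 pred=T actual=T -> ctr[2]=3
Ev 5: PC=5 idx=2 pred=T actual=N -> ctr[2]=2
Ev 6: PC=5 idx=2 pred=T actual=N -> ctr[2]=1
Ev 7: PC=2 idx=2 pred=N actual=T -> ctr[2]=2
Ev 8: PC=2 idx=2 pred=T actual=N -> ctr[2]=1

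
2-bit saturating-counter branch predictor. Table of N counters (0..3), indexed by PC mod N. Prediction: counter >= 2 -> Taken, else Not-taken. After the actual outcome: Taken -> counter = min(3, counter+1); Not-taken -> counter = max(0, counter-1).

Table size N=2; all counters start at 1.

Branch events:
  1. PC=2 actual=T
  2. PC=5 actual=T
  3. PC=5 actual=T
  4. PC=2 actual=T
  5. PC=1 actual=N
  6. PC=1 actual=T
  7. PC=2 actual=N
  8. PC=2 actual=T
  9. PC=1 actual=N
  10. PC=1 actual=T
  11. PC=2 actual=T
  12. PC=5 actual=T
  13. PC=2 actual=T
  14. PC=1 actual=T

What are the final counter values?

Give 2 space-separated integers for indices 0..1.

Answer: 3 3

Derivation:
Ev 1: PC=2 idx=0 pred=N actual=T -> ctr[0]=2
Ev 2: PC=5 idx=1 pred=N actual=T -> ctr[1]=2
Ev 3: PC=5 idx=1 pred=T actual=T -> ctr[1]=3
Ev 4: PC=2 idx=0 pred=T actual=T -> ctr[0]=3
Ev 5: PC=1 idx=1 pred=T actual=N -> ctr[1]=2
Ev 6: PC=1 idx=1 pred=T actual=T -> ctr[1]=3
Ev 7: PC=2 idx=0 pred=T actual=N -> ctr[0]=2
Ev 8: PC=2 idx=0 pred=T actual=T -> ctr[0]=3
Ev 9: PC=1 idx=1 pred=T actual=N -> ctr[1]=2
Ev 10: PC=1 idx=1 pred=T actual=T -> ctr[1]=3
Ev 11: PC=2 idx=0 pred=T actual=T -> ctr[0]=3
Ev 12: PC=5 idx=1 pred=T actual=T -> ctr[1]=3
Ev 13: PC=2 idx=0 pred=T actual=T -> ctr[0]=3
Ev 14: PC=1 idx=1 pred=T actual=T -> ctr[1]=3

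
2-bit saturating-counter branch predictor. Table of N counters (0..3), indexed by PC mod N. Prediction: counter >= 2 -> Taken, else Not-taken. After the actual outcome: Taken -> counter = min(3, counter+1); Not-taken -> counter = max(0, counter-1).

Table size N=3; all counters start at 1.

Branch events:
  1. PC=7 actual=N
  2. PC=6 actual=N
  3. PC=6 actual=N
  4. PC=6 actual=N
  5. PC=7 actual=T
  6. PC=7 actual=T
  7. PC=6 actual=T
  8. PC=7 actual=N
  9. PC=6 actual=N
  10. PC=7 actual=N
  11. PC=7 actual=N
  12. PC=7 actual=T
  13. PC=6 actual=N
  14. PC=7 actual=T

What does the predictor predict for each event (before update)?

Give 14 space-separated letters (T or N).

Ev 1: PC=7 idx=1 pred=N actual=N -> ctr[1]=0
Ev 2: PC=6 idx=0 pred=N actual=N -> ctr[0]=0
Ev 3: PC=6 idx=0 pred=N actual=N -> ctr[0]=0
Ev 4: PC=6 idx=0 pred=N actual=N -> ctr[0]=0
Ev 5: PC=7 idx=1 pred=N actual=T -> ctr[1]=1
Ev 6: PC=7 idx=1 pred=N actual=T -> ctr[1]=2
Ev 7: PC=6 idx=0 pred=N actual=T -> ctr[0]=1
Ev 8: PC=7 idx=1 pred=T actual=N -> ctr[1]=1
Ev 9: PC=6 idx=0 pred=N actual=N -> ctr[0]=0
Ev 10: PC=7 idx=1 pred=N actual=N -> ctr[1]=0
Ev 11: PC=7 idx=1 pred=N actual=N -> ctr[1]=0
Ev 12: PC=7 idx=1 pred=N actual=T -> ctr[1]=1
Ev 13: PC=6 idx=0 pred=N actual=N -> ctr[0]=0
Ev 14: PC=7 idx=1 pred=N actual=T -> ctr[1]=2

Answer: N N N N N N N T N N N N N N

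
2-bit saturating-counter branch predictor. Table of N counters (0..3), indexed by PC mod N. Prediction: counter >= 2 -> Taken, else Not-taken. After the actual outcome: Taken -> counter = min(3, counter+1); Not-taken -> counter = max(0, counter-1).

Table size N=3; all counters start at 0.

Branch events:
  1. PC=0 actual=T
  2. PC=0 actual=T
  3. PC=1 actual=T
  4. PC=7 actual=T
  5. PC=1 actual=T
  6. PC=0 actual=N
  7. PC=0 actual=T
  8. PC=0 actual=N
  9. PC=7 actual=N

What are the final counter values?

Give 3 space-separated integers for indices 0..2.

Answer: 1 2 0

Derivation:
Ev 1: PC=0 idx=0 pred=N actual=T -> ctr[0]=1
Ev 2: PC=0 idx=0 pred=N actual=T -> ctr[0]=2
Ev 3: PC=1 idx=1 pred=N actual=T -> ctr[1]=1
Ev 4: PC=7 idx=1 pred=N actual=T -> ctr[1]=2
Ev 5: PC=1 idx=1 pred=T actual=T -> ctr[1]=3
Ev 6: PC=0 idx=0 pred=T actual=N -> ctr[0]=1
Ev 7: PC=0 idx=0 pred=N actual=T -> ctr[0]=2
Ev 8: PC=0 idx=0 pred=T actual=N -> ctr[0]=1
Ev 9: PC=7 idx=1 pred=T actual=N -> ctr[1]=2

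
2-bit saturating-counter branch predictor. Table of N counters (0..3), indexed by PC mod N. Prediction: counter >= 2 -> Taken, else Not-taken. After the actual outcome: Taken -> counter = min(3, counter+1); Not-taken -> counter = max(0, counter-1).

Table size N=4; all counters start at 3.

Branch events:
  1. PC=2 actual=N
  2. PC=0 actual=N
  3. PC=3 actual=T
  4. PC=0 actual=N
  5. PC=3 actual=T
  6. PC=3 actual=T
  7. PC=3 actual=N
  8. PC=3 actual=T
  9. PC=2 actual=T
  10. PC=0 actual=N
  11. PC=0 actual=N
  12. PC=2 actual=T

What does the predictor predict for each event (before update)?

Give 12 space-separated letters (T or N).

Ev 1: PC=2 idx=2 pred=T actual=N -> ctr[2]=2
Ev 2: PC=0 idx=0 pred=T actual=N -> ctr[0]=2
Ev 3: PC=3 idx=3 pred=T actual=T -> ctr[3]=3
Ev 4: PC=0 idx=0 pred=T actual=N -> ctr[0]=1
Ev 5: PC=3 idx=3 pred=T actual=T -> ctr[3]=3
Ev 6: PC=3 idx=3 pred=T actual=T -> ctr[3]=3
Ev 7: PC=3 idx=3 pred=T actual=N -> ctr[3]=2
Ev 8: PC=3 idx=3 pred=T actual=T -> ctr[3]=3
Ev 9: PC=2 idx=2 pred=T actual=T -> ctr[2]=3
Ev 10: PC=0 idx=0 pred=N actual=N -> ctr[0]=0
Ev 11: PC=0 idx=0 pred=N actual=N -> ctr[0]=0
Ev 12: PC=2 idx=2 pred=T actual=T -> ctr[2]=3

Answer: T T T T T T T T T N N T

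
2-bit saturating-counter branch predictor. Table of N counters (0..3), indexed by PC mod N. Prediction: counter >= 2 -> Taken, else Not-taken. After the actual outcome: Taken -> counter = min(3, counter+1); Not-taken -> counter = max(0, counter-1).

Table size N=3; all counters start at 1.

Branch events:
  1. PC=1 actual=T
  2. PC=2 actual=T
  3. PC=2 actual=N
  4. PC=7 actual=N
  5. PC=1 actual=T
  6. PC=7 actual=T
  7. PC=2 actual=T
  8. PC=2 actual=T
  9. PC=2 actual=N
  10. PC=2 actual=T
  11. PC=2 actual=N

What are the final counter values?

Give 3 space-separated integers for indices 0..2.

Answer: 1 3 2

Derivation:
Ev 1: PC=1 idx=1 pred=N actual=T -> ctr[1]=2
Ev 2: PC=2 idx=2 pred=N actual=T -> ctr[2]=2
Ev 3: PC=2 idx=2 pred=T actual=N -> ctr[2]=1
Ev 4: PC=7 idx=1 pred=T actual=N -> ctr[1]=1
Ev 5: PC=1 idx=1 pred=N actual=T -> ctr[1]=2
Ev 6: PC=7 idx=1 pred=T actual=T -> ctr[1]=3
Ev 7: PC=2 idx=2 pred=N actual=T -> ctr[2]=2
Ev 8: PC=2 idx=2 pred=T actual=T -> ctr[2]=3
Ev 9: PC=2 idx=2 pred=T actual=N -> ctr[2]=2
Ev 10: PC=2 idx=2 pred=T actual=T -> ctr[2]=3
Ev 11: PC=2 idx=2 pred=T actual=N -> ctr[2]=2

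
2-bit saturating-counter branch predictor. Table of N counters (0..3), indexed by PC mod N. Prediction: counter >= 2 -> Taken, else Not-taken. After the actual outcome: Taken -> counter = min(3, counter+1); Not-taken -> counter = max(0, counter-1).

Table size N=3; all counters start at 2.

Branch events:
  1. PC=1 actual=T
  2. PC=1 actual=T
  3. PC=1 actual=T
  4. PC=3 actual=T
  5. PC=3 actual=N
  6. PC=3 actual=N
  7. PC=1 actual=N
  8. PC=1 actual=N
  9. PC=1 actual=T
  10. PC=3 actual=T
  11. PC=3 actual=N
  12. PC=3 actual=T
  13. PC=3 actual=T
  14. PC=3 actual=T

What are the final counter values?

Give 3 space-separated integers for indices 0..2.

Ev 1: PC=1 idx=1 pred=T actual=T -> ctr[1]=3
Ev 2: PC=1 idx=1 pred=T actual=T -> ctr[1]=3
Ev 3: PC=1 idx=1 pred=T actual=T -> ctr[1]=3
Ev 4: PC=3 idx=0 pred=T actual=T -> ctr[0]=3
Ev 5: PC=3 idx=0 pred=T actual=N -> ctr[0]=2
Ev 6: PC=3 idx=0 pred=T actual=N -> ctr[0]=1
Ev 7: PC=1 idx=1 pred=T actual=N -> ctr[1]=2
Ev 8: PC=1 idx=1 pred=T actual=N -> ctr[1]=1
Ev 9: PC=1 idx=1 pred=N actual=T -> ctr[1]=2
Ev 10: PC=3 idx=0 pred=N actual=T -> ctr[0]=2
Ev 11: PC=3 idx=0 pred=T actual=N -> ctr[0]=1
Ev 12: PC=3 idx=0 pred=N actual=T -> ctr[0]=2
Ev 13: PC=3 idx=0 pred=T actual=T -> ctr[0]=3
Ev 14: PC=3 idx=0 pred=T actual=T -> ctr[0]=3

Answer: 3 2 2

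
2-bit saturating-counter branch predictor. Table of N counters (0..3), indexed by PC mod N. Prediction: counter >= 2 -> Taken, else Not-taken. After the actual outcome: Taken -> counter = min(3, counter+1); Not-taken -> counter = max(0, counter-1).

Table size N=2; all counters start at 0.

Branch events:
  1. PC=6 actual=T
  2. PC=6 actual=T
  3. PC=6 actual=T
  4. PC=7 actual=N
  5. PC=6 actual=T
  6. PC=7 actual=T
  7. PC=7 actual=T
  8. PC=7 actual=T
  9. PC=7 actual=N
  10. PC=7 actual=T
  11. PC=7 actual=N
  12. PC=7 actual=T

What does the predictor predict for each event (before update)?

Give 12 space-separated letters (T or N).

Ev 1: PC=6 idx=0 pred=N actual=T -> ctr[0]=1
Ev 2: PC=6 idx=0 pred=N actual=T -> ctr[0]=2
Ev 3: PC=6 idx=0 pred=T actual=T -> ctr[0]=3
Ev 4: PC=7 idx=1 pred=N actual=N -> ctr[1]=0
Ev 5: PC=6 idx=0 pred=T actual=T -> ctr[0]=3
Ev 6: PC=7 idx=1 pred=N actual=T -> ctr[1]=1
Ev 7: PC=7 idx=1 pred=N actual=T -> ctr[1]=2
Ev 8: PC=7 idx=1 pred=T actual=T -> ctr[1]=3
Ev 9: PC=7 idx=1 pred=T actual=N -> ctr[1]=2
Ev 10: PC=7 idx=1 pred=T actual=T -> ctr[1]=3
Ev 11: PC=7 idx=1 pred=T actual=N -> ctr[1]=2
Ev 12: PC=7 idx=1 pred=T actual=T -> ctr[1]=3

Answer: N N T N T N N T T T T T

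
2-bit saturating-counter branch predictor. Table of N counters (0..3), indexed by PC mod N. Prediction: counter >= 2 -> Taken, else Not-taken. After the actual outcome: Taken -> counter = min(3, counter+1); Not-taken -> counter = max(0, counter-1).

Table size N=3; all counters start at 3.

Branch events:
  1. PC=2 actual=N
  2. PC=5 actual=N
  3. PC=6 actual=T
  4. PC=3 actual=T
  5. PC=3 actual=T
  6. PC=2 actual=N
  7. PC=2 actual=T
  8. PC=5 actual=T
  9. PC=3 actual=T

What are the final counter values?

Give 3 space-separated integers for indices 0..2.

Answer: 3 3 2

Derivation:
Ev 1: PC=2 idx=2 pred=T actual=N -> ctr[2]=2
Ev 2: PC=5 idx=2 pred=T actual=N -> ctr[2]=1
Ev 3: PC=6 idx=0 pred=T actual=T -> ctr[0]=3
Ev 4: PC=3 idx=0 pred=T actual=T -> ctr[0]=3
Ev 5: PC=3 idx=0 pred=T actual=T -> ctr[0]=3
Ev 6: PC=2 idx=2 pred=N actual=N -> ctr[2]=0
Ev 7: PC=2 idx=2 pred=N actual=T -> ctr[2]=1
Ev 8: PC=5 idx=2 pred=N actual=T -> ctr[2]=2
Ev 9: PC=3 idx=0 pred=T actual=T -> ctr[0]=3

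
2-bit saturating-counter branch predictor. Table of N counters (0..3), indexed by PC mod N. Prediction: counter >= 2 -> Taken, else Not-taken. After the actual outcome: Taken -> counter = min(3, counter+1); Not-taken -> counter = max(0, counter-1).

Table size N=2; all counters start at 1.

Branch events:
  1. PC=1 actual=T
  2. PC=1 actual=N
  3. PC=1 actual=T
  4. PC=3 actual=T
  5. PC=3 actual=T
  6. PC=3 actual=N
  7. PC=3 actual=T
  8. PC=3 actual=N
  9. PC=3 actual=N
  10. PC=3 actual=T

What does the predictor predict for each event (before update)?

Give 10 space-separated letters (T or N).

Ev 1: PC=1 idx=1 pred=N actual=T -> ctr[1]=2
Ev 2: PC=1 idx=1 pred=T actual=N -> ctr[1]=1
Ev 3: PC=1 idx=1 pred=N actual=T -> ctr[1]=2
Ev 4: PC=3 idx=1 pred=T actual=T -> ctr[1]=3
Ev 5: PC=3 idx=1 pred=T actual=T -> ctr[1]=3
Ev 6: PC=3 idx=1 pred=T actual=N -> ctr[1]=2
Ev 7: PC=3 idx=1 pred=T actual=T -> ctr[1]=3
Ev 8: PC=3 idx=1 pred=T actual=N -> ctr[1]=2
Ev 9: PC=3 idx=1 pred=T actual=N -> ctr[1]=1
Ev 10: PC=3 idx=1 pred=N actual=T -> ctr[1]=2

Answer: N T N T T T T T T N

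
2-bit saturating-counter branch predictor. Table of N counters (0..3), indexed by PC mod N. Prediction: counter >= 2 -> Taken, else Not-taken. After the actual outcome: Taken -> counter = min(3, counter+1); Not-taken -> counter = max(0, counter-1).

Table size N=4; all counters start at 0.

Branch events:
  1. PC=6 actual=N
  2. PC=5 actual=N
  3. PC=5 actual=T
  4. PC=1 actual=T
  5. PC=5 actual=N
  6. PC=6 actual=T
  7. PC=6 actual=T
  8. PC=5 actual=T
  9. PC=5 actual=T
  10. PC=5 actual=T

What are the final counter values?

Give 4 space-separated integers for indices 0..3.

Ev 1: PC=6 idx=2 pred=N actual=N -> ctr[2]=0
Ev 2: PC=5 idx=1 pred=N actual=N -> ctr[1]=0
Ev 3: PC=5 idx=1 pred=N actual=T -> ctr[1]=1
Ev 4: PC=1 idx=1 pred=N actual=T -> ctr[1]=2
Ev 5: PC=5 idx=1 pred=T actual=N -> ctr[1]=1
Ev 6: PC=6 idx=2 pred=N actual=T -> ctr[2]=1
Ev 7: PC=6 idx=2 pred=N actual=T -> ctr[2]=2
Ev 8: PC=5 idx=1 pred=N actual=T -> ctr[1]=2
Ev 9: PC=5 idx=1 pred=T actual=T -> ctr[1]=3
Ev 10: PC=5 idx=1 pred=T actual=T -> ctr[1]=3

Answer: 0 3 2 0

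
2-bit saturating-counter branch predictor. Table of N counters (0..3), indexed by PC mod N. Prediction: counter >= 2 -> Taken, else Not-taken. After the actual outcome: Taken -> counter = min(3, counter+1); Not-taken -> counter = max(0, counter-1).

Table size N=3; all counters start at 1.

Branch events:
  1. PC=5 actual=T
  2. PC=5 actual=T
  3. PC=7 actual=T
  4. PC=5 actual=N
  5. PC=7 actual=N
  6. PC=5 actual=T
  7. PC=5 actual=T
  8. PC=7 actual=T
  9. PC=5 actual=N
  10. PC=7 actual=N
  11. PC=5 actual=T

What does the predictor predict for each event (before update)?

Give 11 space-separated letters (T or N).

Answer: N T N T T T T N T T T

Derivation:
Ev 1: PC=5 idx=2 pred=N actual=T -> ctr[2]=2
Ev 2: PC=5 idx=2 pred=T actual=T -> ctr[2]=3
Ev 3: PC=7 idx=1 pred=N actual=T -> ctr[1]=2
Ev 4: PC=5 idx=2 pred=T actual=N -> ctr[2]=2
Ev 5: PC=7 idx=1 pred=T actual=N -> ctr[1]=1
Ev 6: PC=5 idx=2 pred=T actual=T -> ctr[2]=3
Ev 7: PC=5 idx=2 pred=T actual=T -> ctr[2]=3
Ev 8: PC=7 idx=1 pred=N actual=T -> ctr[1]=2
Ev 9: PC=5 idx=2 pred=T actual=N -> ctr[2]=2
Ev 10: PC=7 idx=1 pred=T actual=N -> ctr[1]=1
Ev 11: PC=5 idx=2 pred=T actual=T -> ctr[2]=3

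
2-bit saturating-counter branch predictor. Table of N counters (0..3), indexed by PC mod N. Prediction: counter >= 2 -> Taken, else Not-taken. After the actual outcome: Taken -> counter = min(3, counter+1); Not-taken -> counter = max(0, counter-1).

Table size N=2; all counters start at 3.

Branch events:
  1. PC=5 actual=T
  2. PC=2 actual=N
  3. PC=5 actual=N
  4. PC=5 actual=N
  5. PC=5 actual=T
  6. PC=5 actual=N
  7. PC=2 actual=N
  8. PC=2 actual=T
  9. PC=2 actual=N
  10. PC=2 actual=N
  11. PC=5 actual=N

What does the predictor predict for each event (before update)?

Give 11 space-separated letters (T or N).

Ev 1: PC=5 idx=1 pred=T actual=T -> ctr[1]=3
Ev 2: PC=2 idx=0 pred=T actual=N -> ctr[0]=2
Ev 3: PC=5 idx=1 pred=T actual=N -> ctr[1]=2
Ev 4: PC=5 idx=1 pred=T actual=N -> ctr[1]=1
Ev 5: PC=5 idx=1 pred=N actual=T -> ctr[1]=2
Ev 6: PC=5 idx=1 pred=T actual=N -> ctr[1]=1
Ev 7: PC=2 idx=0 pred=T actual=N -> ctr[0]=1
Ev 8: PC=2 idx=0 pred=N actual=T -> ctr[0]=2
Ev 9: PC=2 idx=0 pred=T actual=N -> ctr[0]=1
Ev 10: PC=2 idx=0 pred=N actual=N -> ctr[0]=0
Ev 11: PC=5 idx=1 pred=N actual=N -> ctr[1]=0

Answer: T T T T N T T N T N N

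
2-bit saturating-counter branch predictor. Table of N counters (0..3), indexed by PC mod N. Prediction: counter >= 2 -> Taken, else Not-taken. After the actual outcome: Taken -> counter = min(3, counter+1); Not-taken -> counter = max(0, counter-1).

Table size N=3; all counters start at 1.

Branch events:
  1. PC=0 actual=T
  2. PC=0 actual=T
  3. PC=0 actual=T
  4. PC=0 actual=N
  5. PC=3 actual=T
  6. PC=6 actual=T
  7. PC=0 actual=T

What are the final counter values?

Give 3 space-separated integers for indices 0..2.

Ev 1: PC=0 idx=0 pred=N actual=T -> ctr[0]=2
Ev 2: PC=0 idx=0 pred=T actual=T -> ctr[0]=3
Ev 3: PC=0 idx=0 pred=T actual=T -> ctr[0]=3
Ev 4: PC=0 idx=0 pred=T actual=N -> ctr[0]=2
Ev 5: PC=3 idx=0 pred=T actual=T -> ctr[0]=3
Ev 6: PC=6 idx=0 pred=T actual=T -> ctr[0]=3
Ev 7: PC=0 idx=0 pred=T actual=T -> ctr[0]=3

Answer: 3 1 1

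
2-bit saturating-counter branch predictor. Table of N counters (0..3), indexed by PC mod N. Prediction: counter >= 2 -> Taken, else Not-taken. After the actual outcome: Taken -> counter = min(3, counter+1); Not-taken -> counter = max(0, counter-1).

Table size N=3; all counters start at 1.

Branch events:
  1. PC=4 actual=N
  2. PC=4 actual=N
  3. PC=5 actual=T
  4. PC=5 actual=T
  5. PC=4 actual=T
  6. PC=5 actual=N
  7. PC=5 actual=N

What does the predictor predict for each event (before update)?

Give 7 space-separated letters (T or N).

Ev 1: PC=4 idx=1 pred=N actual=N -> ctr[1]=0
Ev 2: PC=4 idx=1 pred=N actual=N -> ctr[1]=0
Ev 3: PC=5 idx=2 pred=N actual=T -> ctr[2]=2
Ev 4: PC=5 idx=2 pred=T actual=T -> ctr[2]=3
Ev 5: PC=4 idx=1 pred=N actual=T -> ctr[1]=1
Ev 6: PC=5 idx=2 pred=T actual=N -> ctr[2]=2
Ev 7: PC=5 idx=2 pred=T actual=N -> ctr[2]=1

Answer: N N N T N T T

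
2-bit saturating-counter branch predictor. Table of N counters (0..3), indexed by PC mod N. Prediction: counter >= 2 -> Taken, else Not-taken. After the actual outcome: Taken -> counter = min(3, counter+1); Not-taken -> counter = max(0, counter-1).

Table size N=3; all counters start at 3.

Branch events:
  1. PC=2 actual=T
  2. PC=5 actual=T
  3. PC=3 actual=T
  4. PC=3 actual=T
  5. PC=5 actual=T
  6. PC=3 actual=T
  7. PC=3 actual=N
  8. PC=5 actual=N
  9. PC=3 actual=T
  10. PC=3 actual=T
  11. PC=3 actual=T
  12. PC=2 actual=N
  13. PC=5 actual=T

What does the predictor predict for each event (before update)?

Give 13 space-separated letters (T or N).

Answer: T T T T T T T T T T T T N

Derivation:
Ev 1: PC=2 idx=2 pred=T actual=T -> ctr[2]=3
Ev 2: PC=5 idx=2 pred=T actual=T -> ctr[2]=3
Ev 3: PC=3 idx=0 pred=T actual=T -> ctr[0]=3
Ev 4: PC=3 idx=0 pred=T actual=T -> ctr[0]=3
Ev 5: PC=5 idx=2 pred=T actual=T -> ctr[2]=3
Ev 6: PC=3 idx=0 pred=T actual=T -> ctr[0]=3
Ev 7: PC=3 idx=0 pred=T actual=N -> ctr[0]=2
Ev 8: PC=5 idx=2 pred=T actual=N -> ctr[2]=2
Ev 9: PC=3 idx=0 pred=T actual=T -> ctr[0]=3
Ev 10: PC=3 idx=0 pred=T actual=T -> ctr[0]=3
Ev 11: PC=3 idx=0 pred=T actual=T -> ctr[0]=3
Ev 12: PC=2 idx=2 pred=T actual=N -> ctr[2]=1
Ev 13: PC=5 idx=2 pred=N actual=T -> ctr[2]=2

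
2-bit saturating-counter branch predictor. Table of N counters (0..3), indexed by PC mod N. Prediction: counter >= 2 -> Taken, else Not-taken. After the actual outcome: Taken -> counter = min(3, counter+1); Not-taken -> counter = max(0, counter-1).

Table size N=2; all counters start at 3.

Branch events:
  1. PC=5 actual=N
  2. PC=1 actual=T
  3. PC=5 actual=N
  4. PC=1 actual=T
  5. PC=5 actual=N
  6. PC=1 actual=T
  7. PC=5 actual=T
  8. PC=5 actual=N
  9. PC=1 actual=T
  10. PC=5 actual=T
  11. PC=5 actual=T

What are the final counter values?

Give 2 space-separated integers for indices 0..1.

Ev 1: PC=5 idx=1 pred=T actual=N -> ctr[1]=2
Ev 2: PC=1 idx=1 pred=T actual=T -> ctr[1]=3
Ev 3: PC=5 idx=1 pred=T actual=N -> ctr[1]=2
Ev 4: PC=1 idx=1 pred=T actual=T -> ctr[1]=3
Ev 5: PC=5 idx=1 pred=T actual=N -> ctr[1]=2
Ev 6: PC=1 idx=1 pred=T actual=T -> ctr[1]=3
Ev 7: PC=5 idx=1 pred=T actual=T -> ctr[1]=3
Ev 8: PC=5 idx=1 pred=T actual=N -> ctr[1]=2
Ev 9: PC=1 idx=1 pred=T actual=T -> ctr[1]=3
Ev 10: PC=5 idx=1 pred=T actual=T -> ctr[1]=3
Ev 11: PC=5 idx=1 pred=T actual=T -> ctr[1]=3

Answer: 3 3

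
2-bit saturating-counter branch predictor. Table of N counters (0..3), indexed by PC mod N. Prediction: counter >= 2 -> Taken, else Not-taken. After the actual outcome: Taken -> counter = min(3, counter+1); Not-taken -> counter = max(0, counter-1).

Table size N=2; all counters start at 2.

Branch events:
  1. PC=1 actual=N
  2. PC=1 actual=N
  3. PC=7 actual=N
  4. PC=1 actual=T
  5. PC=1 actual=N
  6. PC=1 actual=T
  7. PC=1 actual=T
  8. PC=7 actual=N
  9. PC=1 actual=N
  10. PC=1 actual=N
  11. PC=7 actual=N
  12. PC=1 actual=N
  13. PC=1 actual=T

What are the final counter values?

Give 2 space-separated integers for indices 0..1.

Ev 1: PC=1 idx=1 pred=T actual=N -> ctr[1]=1
Ev 2: PC=1 idx=1 pred=N actual=N -> ctr[1]=0
Ev 3: PC=7 idx=1 pred=N actual=N -> ctr[1]=0
Ev 4: PC=1 idx=1 pred=N actual=T -> ctr[1]=1
Ev 5: PC=1 idx=1 pred=N actual=N -> ctr[1]=0
Ev 6: PC=1 idx=1 pred=N actual=T -> ctr[1]=1
Ev 7: PC=1 idx=1 pred=N actual=T -> ctr[1]=2
Ev 8: PC=7 idx=1 pred=T actual=N -> ctr[1]=1
Ev 9: PC=1 idx=1 pred=N actual=N -> ctr[1]=0
Ev 10: PC=1 idx=1 pred=N actual=N -> ctr[1]=0
Ev 11: PC=7 idx=1 pred=N actual=N -> ctr[1]=0
Ev 12: PC=1 idx=1 pred=N actual=N -> ctr[1]=0
Ev 13: PC=1 idx=1 pred=N actual=T -> ctr[1]=1

Answer: 2 1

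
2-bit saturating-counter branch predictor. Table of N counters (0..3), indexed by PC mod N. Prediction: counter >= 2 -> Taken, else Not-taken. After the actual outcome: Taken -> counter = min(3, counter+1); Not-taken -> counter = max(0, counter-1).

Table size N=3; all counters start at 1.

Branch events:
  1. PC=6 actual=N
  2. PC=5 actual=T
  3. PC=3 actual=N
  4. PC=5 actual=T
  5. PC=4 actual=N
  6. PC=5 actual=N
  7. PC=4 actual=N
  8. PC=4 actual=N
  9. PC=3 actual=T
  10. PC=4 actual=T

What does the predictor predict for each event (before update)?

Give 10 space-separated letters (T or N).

Answer: N N N T N T N N N N

Derivation:
Ev 1: PC=6 idx=0 pred=N actual=N -> ctr[0]=0
Ev 2: PC=5 idx=2 pred=N actual=T -> ctr[2]=2
Ev 3: PC=3 idx=0 pred=N actual=N -> ctr[0]=0
Ev 4: PC=5 idx=2 pred=T actual=T -> ctr[2]=3
Ev 5: PC=4 idx=1 pred=N actual=N -> ctr[1]=0
Ev 6: PC=5 idx=2 pred=T actual=N -> ctr[2]=2
Ev 7: PC=4 idx=1 pred=N actual=N -> ctr[1]=0
Ev 8: PC=4 idx=1 pred=N actual=N -> ctr[1]=0
Ev 9: PC=3 idx=0 pred=N actual=T -> ctr[0]=1
Ev 10: PC=4 idx=1 pred=N actual=T -> ctr[1]=1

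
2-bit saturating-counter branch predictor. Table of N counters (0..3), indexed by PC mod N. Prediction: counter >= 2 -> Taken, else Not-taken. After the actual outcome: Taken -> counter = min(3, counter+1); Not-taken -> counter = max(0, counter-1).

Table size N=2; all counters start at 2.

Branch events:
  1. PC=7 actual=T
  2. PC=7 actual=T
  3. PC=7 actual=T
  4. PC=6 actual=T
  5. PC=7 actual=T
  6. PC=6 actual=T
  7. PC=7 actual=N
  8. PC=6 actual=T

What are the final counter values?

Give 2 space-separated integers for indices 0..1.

Answer: 3 2

Derivation:
Ev 1: PC=7 idx=1 pred=T actual=T -> ctr[1]=3
Ev 2: PC=7 idx=1 pred=T actual=T -> ctr[1]=3
Ev 3: PC=7 idx=1 pred=T actual=T -> ctr[1]=3
Ev 4: PC=6 idx=0 pred=T actual=T -> ctr[0]=3
Ev 5: PC=7 idx=1 pred=T actual=T -> ctr[1]=3
Ev 6: PC=6 idx=0 pred=T actual=T -> ctr[0]=3
Ev 7: PC=7 idx=1 pred=T actual=N -> ctr[1]=2
Ev 8: PC=6 idx=0 pred=T actual=T -> ctr[0]=3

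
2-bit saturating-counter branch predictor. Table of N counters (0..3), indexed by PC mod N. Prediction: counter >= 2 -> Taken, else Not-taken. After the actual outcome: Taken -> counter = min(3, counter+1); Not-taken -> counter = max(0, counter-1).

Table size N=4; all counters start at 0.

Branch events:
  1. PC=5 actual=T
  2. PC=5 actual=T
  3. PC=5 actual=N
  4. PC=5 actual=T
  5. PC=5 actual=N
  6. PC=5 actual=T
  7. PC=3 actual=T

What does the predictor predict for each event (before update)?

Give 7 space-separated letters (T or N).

Ev 1: PC=5 idx=1 pred=N actual=T -> ctr[1]=1
Ev 2: PC=5 idx=1 pred=N actual=T -> ctr[1]=2
Ev 3: PC=5 idx=1 pred=T actual=N -> ctr[1]=1
Ev 4: PC=5 idx=1 pred=N actual=T -> ctr[1]=2
Ev 5: PC=5 idx=1 pred=T actual=N -> ctr[1]=1
Ev 6: PC=5 idx=1 pred=N actual=T -> ctr[1]=2
Ev 7: PC=3 idx=3 pred=N actual=T -> ctr[3]=1

Answer: N N T N T N N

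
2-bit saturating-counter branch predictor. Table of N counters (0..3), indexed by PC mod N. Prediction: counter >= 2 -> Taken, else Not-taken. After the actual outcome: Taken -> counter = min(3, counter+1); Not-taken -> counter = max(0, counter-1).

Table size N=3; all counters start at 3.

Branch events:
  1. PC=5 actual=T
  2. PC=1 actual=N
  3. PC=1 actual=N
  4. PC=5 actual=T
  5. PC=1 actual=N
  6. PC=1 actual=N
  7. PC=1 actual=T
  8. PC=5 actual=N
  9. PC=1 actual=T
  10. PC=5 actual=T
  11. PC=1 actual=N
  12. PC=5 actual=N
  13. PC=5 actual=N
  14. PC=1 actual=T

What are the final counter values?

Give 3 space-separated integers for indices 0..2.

Ev 1: PC=5 idx=2 pred=T actual=T -> ctr[2]=3
Ev 2: PC=1 idx=1 pred=T actual=N -> ctr[1]=2
Ev 3: PC=1 idx=1 pred=T actual=N -> ctr[1]=1
Ev 4: PC=5 idx=2 pred=T actual=T -> ctr[2]=3
Ev 5: PC=1 idx=1 pred=N actual=N -> ctr[1]=0
Ev 6: PC=1 idx=1 pred=N actual=N -> ctr[1]=0
Ev 7: PC=1 idx=1 pred=N actual=T -> ctr[1]=1
Ev 8: PC=5 idx=2 pred=T actual=N -> ctr[2]=2
Ev 9: PC=1 idx=1 pred=N actual=T -> ctr[1]=2
Ev 10: PC=5 idx=2 pred=T actual=T -> ctr[2]=3
Ev 11: PC=1 idx=1 pred=T actual=N -> ctr[1]=1
Ev 12: PC=5 idx=2 pred=T actual=N -> ctr[2]=2
Ev 13: PC=5 idx=2 pred=T actual=N -> ctr[2]=1
Ev 14: PC=1 idx=1 pred=N actual=T -> ctr[1]=2

Answer: 3 2 1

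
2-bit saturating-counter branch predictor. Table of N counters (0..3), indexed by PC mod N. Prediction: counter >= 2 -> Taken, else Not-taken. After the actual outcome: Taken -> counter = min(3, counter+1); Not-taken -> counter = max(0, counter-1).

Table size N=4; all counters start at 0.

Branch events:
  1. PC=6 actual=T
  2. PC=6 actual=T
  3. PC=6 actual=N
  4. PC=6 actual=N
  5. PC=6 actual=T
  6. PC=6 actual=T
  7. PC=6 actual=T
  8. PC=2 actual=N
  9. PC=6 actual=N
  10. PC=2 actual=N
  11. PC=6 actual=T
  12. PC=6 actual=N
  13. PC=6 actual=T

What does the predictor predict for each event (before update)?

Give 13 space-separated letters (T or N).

Ev 1: PC=6 idx=2 pred=N actual=T -> ctr[2]=1
Ev 2: PC=6 idx=2 pred=N actual=T -> ctr[2]=2
Ev 3: PC=6 idx=2 pred=T actual=N -> ctr[2]=1
Ev 4: PC=6 idx=2 pred=N actual=N -> ctr[2]=0
Ev 5: PC=6 idx=2 pred=N actual=T -> ctr[2]=1
Ev 6: PC=6 idx=2 pred=N actual=T -> ctr[2]=2
Ev 7: PC=6 idx=2 pred=T actual=T -> ctr[2]=3
Ev 8: PC=2 idx=2 pred=T actual=N -> ctr[2]=2
Ev 9: PC=6 idx=2 pred=T actual=N -> ctr[2]=1
Ev 10: PC=2 idx=2 pred=N actual=N -> ctr[2]=0
Ev 11: PC=6 idx=2 pred=N actual=T -> ctr[2]=1
Ev 12: PC=6 idx=2 pred=N actual=N -> ctr[2]=0
Ev 13: PC=6 idx=2 pred=N actual=T -> ctr[2]=1

Answer: N N T N N N T T T N N N N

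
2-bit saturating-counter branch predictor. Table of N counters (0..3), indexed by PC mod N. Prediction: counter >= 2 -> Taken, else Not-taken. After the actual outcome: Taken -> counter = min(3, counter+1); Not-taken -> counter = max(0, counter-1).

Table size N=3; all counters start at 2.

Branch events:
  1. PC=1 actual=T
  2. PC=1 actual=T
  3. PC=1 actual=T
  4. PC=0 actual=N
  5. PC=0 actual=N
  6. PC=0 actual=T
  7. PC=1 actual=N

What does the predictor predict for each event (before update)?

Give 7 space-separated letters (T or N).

Ev 1: PC=1 idx=1 pred=T actual=T -> ctr[1]=3
Ev 2: PC=1 idx=1 pred=T actual=T -> ctr[1]=3
Ev 3: PC=1 idx=1 pred=T actual=T -> ctr[1]=3
Ev 4: PC=0 idx=0 pred=T actual=N -> ctr[0]=1
Ev 5: PC=0 idx=0 pred=N actual=N -> ctr[0]=0
Ev 6: PC=0 idx=0 pred=N actual=T -> ctr[0]=1
Ev 7: PC=1 idx=1 pred=T actual=N -> ctr[1]=2

Answer: T T T T N N T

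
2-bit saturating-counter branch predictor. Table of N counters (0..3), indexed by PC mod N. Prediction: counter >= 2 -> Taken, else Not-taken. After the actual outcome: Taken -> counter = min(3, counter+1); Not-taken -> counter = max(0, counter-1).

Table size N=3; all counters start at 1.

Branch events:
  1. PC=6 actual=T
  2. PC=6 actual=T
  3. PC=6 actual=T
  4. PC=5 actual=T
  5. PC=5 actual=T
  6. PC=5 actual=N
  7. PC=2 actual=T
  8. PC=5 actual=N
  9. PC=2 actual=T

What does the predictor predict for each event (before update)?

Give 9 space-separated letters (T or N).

Ev 1: PC=6 idx=0 pred=N actual=T -> ctr[0]=2
Ev 2: PC=6 idx=0 pred=T actual=T -> ctr[0]=3
Ev 3: PC=6 idx=0 pred=T actual=T -> ctr[0]=3
Ev 4: PC=5 idx=2 pred=N actual=T -> ctr[2]=2
Ev 5: PC=5 idx=2 pred=T actual=T -> ctr[2]=3
Ev 6: PC=5 idx=2 pred=T actual=N -> ctr[2]=2
Ev 7: PC=2 idx=2 pred=T actual=T -> ctr[2]=3
Ev 8: PC=5 idx=2 pred=T actual=N -> ctr[2]=2
Ev 9: PC=2 idx=2 pred=T actual=T -> ctr[2]=3

Answer: N T T N T T T T T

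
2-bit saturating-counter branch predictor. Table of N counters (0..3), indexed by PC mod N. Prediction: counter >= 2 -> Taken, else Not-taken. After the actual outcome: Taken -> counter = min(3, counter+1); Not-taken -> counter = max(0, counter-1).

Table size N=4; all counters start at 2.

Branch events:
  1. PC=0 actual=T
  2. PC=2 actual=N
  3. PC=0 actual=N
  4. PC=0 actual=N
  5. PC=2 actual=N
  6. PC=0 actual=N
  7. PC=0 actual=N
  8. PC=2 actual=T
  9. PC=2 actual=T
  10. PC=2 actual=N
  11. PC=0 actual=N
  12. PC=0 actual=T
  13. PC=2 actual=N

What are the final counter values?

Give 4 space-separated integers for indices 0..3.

Ev 1: PC=0 idx=0 pred=T actual=T -> ctr[0]=3
Ev 2: PC=2 idx=2 pred=T actual=N -> ctr[2]=1
Ev 3: PC=0 idx=0 pred=T actual=N -> ctr[0]=2
Ev 4: PC=0 idx=0 pred=T actual=N -> ctr[0]=1
Ev 5: PC=2 idx=2 pred=N actual=N -> ctr[2]=0
Ev 6: PC=0 idx=0 pred=N actual=N -> ctr[0]=0
Ev 7: PC=0 idx=0 pred=N actual=N -> ctr[0]=0
Ev 8: PC=2 idx=2 pred=N actual=T -> ctr[2]=1
Ev 9: PC=2 idx=2 pred=N actual=T -> ctr[2]=2
Ev 10: PC=2 idx=2 pred=T actual=N -> ctr[2]=1
Ev 11: PC=0 idx=0 pred=N actual=N -> ctr[0]=0
Ev 12: PC=0 idx=0 pred=N actual=T -> ctr[0]=1
Ev 13: PC=2 idx=2 pred=N actual=N -> ctr[2]=0

Answer: 1 2 0 2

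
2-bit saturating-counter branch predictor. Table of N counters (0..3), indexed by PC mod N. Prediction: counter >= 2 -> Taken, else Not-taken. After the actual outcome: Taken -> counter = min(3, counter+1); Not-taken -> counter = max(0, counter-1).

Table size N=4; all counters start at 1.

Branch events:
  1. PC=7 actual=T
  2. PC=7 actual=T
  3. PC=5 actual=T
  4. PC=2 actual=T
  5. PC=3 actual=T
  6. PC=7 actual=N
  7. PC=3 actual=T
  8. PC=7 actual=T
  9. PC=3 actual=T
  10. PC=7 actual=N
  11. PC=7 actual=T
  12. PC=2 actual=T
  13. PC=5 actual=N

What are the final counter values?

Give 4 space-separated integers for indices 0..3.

Ev 1: PC=7 idx=3 pred=N actual=T -> ctr[3]=2
Ev 2: PC=7 idx=3 pred=T actual=T -> ctr[3]=3
Ev 3: PC=5 idx=1 pred=N actual=T -> ctr[1]=2
Ev 4: PC=2 idx=2 pred=N actual=T -> ctr[2]=2
Ev 5: PC=3 idx=3 pred=T actual=T -> ctr[3]=3
Ev 6: PC=7 idx=3 pred=T actual=N -> ctr[3]=2
Ev 7: PC=3 idx=3 pred=T actual=T -> ctr[3]=3
Ev 8: PC=7 idx=3 pred=T actual=T -> ctr[3]=3
Ev 9: PC=3 idx=3 pred=T actual=T -> ctr[3]=3
Ev 10: PC=7 idx=3 pred=T actual=N -> ctr[3]=2
Ev 11: PC=7 idx=3 pred=T actual=T -> ctr[3]=3
Ev 12: PC=2 idx=2 pred=T actual=T -> ctr[2]=3
Ev 13: PC=5 idx=1 pred=T actual=N -> ctr[1]=1

Answer: 1 1 3 3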